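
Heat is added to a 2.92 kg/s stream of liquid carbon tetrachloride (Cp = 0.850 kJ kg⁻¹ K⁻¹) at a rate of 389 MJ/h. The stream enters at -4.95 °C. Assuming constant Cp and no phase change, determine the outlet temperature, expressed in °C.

T_out = 38.6 °C

Q = 389 MJ/h = 108.06 kJ/s
ΔT = Q/(ṁ·Cp) = 108.06/(2.92×0.850) = 43.536 K
T_out = -4.95 + 43.536 = 38.586 °C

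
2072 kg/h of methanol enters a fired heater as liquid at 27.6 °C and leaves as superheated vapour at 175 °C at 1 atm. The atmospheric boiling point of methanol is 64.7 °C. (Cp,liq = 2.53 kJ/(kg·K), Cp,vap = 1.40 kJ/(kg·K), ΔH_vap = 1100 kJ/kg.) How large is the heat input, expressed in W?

liquid 27.6→64.7 °C: 93.863 kJ/kg
vaporisation at 64.7 °C: 1100 kJ/kg
vapour 64.7→175 °C: 154.42 kJ/kg
Δh = 93.863 + 1100 + 154.42 = 1348.3 kJ/kg
Q = ṁ·Δh = 2072 kg/h × 1348.3 kJ/kg = 2.7936e+06 kJ/h
|Q| = 776.01 kW = 776010 W

Q = 776000 W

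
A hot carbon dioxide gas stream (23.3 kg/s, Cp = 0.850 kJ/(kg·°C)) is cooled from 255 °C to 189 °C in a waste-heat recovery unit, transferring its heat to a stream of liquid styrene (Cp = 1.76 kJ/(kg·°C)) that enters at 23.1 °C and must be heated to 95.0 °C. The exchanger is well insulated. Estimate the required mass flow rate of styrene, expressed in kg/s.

ṁ_c = 10.3 kg/s

Heat released by hot stream: Q = 23.3 × 0.850 × (255 − 189) = 1307.1 kJ/s
Energy balance on cold side (adiabatic exchanger): Q = ṁ_c·Cp_c·(T_c,out − T_c,in)
ṁ_c = 1307.1 / [1.76 × (95.0 − 23.1)] = 10.329 kg/s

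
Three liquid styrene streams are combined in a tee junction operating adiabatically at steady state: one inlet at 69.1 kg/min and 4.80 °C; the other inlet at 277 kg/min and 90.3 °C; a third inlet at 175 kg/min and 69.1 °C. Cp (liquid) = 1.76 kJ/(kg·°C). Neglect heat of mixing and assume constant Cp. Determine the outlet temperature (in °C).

T_out = 71.8 °C

Energy balance with Q = 0: Σ ṁᵢCp,ᵢ(T_out − Tᵢ) = 0
T_out = Σ ṁᵢCp,ᵢTᵢ / Σ ṁᵢCp,ᵢ
      = 65890 / 917.14 = 71.843 °C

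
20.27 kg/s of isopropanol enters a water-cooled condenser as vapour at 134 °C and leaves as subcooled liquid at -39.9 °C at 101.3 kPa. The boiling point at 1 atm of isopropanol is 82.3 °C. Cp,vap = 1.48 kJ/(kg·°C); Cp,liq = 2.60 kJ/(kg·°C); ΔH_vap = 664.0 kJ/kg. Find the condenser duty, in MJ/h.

vapour 134→82.3 °C: -76.516 kJ/kg
condensation at 82.3 °C: -664 kJ/kg
liquid 82.3→-39.9 °C: -317.72 kJ/kg
Δh = -76.516 + -664 + -317.72 = -1058.2 kJ/kg
Q = ṁ·Δh = 20.27 kg/s × -1058.2 kJ/kg = -21450 kJ/s
|Q| = 21450 kW = 77222 MJ/h

Q_c = 77200 MJ/h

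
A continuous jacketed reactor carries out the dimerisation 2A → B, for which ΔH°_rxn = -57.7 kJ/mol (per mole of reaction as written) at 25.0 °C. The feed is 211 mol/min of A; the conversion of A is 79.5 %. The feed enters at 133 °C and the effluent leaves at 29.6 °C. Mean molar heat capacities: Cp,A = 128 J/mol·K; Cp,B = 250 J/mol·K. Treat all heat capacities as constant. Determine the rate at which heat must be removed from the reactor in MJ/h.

Q_out = 458 MJ/h

Extent of reaction ξ = 0.795 × 211 / 2 = 83.873 mol/min
Reaction term: ξ·ΔH°_rxn = 83.873 × -57.7 = -4839.4 kJ/min
Sensible, feed 133→25 °C: -2916.9 kJ/min
Outlet flows (mol/min): A 43.255, B 83.873
Sensible, products 25→29.6 °C: 121.92 kJ/min
Q = ΔH = -7634.4 kJ/min = -127.24 kW
Heat removed = 458.06 MJ/h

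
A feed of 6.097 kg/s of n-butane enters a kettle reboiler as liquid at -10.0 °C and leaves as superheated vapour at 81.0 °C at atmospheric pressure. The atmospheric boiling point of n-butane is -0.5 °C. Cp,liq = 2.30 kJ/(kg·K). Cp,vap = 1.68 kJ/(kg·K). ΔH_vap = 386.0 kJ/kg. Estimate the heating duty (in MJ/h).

liquid -10.0→-0.5 °C: 21.85 kJ/kg
vaporisation at -0.5 °C: 386 kJ/kg
vapour -0.5→81.0 °C: 136.92 kJ/kg
Δh = 21.85 + 386 + 136.92 = 544.77 kJ/kg
Q = ṁ·Δh = 6.097 kg/s × 544.77 kJ/kg = 3321.5 kJ/s
|Q| = 3321.5 kW = 11957 MJ/h

Q = 12000 MJ/h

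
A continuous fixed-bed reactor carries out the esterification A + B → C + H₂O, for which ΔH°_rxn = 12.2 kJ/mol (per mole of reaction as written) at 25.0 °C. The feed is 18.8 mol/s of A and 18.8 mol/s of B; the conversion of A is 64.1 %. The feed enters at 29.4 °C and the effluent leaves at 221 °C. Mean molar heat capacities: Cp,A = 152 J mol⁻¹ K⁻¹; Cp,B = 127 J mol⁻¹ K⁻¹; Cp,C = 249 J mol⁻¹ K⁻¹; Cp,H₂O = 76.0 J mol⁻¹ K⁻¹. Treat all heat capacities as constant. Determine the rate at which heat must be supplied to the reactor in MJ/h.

Extent of reaction ξ = 0.641 × 18.8 = 12.051 mol/s
Reaction term: ξ·ΔH°_rxn = 12.051 × 12.2 = 147.02 kJ/s
Sensible, feed 29.4→25 °C: -23.079 kJ/s
Outlet flows (mol/s): A 6.7492, B 6.7492, C 12.051, H₂O 12.051
Sensible, products 25→221 °C: 1136.7 kJ/s
Q = ΔH = 1260.7 kJ/s = 1260.7 kW
Heat supplied = 4538.3 MJ/h

Q_in = 4540 MJ/h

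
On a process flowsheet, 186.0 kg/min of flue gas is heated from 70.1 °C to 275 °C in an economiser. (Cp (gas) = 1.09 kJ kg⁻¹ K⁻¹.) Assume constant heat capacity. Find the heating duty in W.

Q = 692000 W

Q = ṁ·Cp·ΔT = 186.0 × 1.09 × (275 − 70.1) = 41541 kJ/min
Converting: 41541 / 60 s = 692.36 kW
Heating duty = 692360 W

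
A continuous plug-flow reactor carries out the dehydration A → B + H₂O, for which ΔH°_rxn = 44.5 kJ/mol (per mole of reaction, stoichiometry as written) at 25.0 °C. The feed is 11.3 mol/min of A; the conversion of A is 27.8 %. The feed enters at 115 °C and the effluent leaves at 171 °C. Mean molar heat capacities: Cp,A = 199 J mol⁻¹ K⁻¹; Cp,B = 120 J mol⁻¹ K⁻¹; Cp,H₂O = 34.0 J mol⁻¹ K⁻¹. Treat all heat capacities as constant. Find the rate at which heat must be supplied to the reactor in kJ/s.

Q_in = 4.08 kJ/s

Extent of reaction ξ = 0.278 × 11.3 = 3.1414 mol/min
Reaction term: ξ·ΔH°_rxn = 3.1414 × 44.5 = 139.79 kJ/min
Sensible, feed 115→25 °C: -202.38 kJ/min
Outlet flows (mol/min): A 8.1586, B 3.1414, H₂O 3.1414
Sensible, products 25→171 °C: 307.67 kJ/min
Q = ΔH = 245.08 kJ/min = 4.0847 kW
Heat supplied = 4.0847 kJ/s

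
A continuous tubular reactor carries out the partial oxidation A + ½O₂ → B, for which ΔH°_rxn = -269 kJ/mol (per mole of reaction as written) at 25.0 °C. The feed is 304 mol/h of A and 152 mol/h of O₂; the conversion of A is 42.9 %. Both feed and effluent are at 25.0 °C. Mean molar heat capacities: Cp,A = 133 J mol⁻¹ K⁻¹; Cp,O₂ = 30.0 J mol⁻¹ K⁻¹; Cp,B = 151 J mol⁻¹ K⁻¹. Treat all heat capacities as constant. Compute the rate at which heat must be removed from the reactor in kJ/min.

Q_out = 585 kJ/min

Extent of reaction ξ = 0.429 × 304 = 130.42 mol/h
Reaction term: ξ·ΔH°_rxn = 130.42 × -269 = -35082 kJ/h
Q = ΔH = -35082 kJ/h = -9.745 kW
Heat removed = 584.7 kJ/min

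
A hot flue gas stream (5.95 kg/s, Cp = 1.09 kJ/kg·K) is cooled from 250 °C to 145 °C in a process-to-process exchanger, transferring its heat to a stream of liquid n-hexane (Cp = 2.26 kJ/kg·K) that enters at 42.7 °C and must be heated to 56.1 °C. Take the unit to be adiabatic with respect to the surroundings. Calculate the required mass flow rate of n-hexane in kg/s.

ṁ_c = 22.5 kg/s

Heat released by hot stream: Q = 5.95 × 1.09 × (250 − 145) = 680.98 kJ/s
Energy balance on cold side (adiabatic exchanger): Q = ṁ_c·Cp_c·(T_c,out − T_c,in)
ṁ_c = 680.98 / [2.26 × (56.1 − 42.7)] = 22.486 kg/s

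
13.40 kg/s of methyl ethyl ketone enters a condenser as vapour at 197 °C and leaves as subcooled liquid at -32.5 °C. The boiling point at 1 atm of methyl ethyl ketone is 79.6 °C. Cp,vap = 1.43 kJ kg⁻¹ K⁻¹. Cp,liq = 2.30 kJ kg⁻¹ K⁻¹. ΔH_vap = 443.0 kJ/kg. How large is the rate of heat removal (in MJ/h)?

Q_c = 41900 MJ/h

vapour 197→79.6 °C: -167.88 kJ/kg
condensation at 79.6 °C: -443 kJ/kg
liquid 79.6→-32.5 °C: -257.83 kJ/kg
Δh = -167.88 + -443 + -257.83 = -868.71 kJ/kg
Q = ṁ·Δh = 13.40 kg/s × -868.71 kJ/kg = -11641 kJ/s
|Q| = 11641 kW = 41907 MJ/h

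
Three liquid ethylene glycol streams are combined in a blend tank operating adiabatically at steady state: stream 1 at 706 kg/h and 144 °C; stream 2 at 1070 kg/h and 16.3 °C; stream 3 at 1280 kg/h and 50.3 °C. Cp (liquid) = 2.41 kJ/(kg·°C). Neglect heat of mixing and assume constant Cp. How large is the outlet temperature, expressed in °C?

T_out = 60.0 °C

No heat crosses the boundary, so H_out = H_in.
Σ ṁᵢCp,ᵢTᵢ = 706×2.41×144 + 1070×2.41×16.3 + 1280×2.41×50.3 = 442210
Σ ṁᵢCp,ᵢ = 706×2.41 + 1070×2.41 + 1280×2.41 = 7365
T_out = 442210 / 7365 = 60.042 °C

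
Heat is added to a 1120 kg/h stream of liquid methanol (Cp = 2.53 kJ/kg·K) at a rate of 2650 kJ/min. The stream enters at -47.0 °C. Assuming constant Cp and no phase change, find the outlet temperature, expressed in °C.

Q = 2650 kJ/min = 159000 kJ/h
ΔT = Q/(ṁ·Cp) = 159000/(1120×2.53) = 56.112 K
T_out = -47.0 + 56.112 = 9.1124 °C

T_out = 9.11 °C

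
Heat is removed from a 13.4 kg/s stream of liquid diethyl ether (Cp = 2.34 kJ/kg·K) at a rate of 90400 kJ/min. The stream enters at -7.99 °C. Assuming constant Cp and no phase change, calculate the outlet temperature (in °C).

T_out = -56.0 °C

Q = 90400 kJ/min = 1506.7 kJ/s
ΔT = Q/(ṁ·Cp) = 1506.7/(13.4×2.34) = 48.05 K
T_out = -7.99 − 48.05 = -56.04 °C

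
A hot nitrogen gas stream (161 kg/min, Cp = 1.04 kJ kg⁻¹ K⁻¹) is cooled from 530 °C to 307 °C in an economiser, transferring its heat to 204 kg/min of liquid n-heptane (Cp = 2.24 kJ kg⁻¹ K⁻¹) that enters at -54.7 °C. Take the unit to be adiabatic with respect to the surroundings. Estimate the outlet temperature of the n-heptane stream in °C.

T_c,out = 27.0 °C

Heat released by hot stream: Q = 161 × 1.04 × (530 − 307) = 37339 kJ/min
Energy balance on cold side (adiabatic exchanger): Q = ṁ_c·Cp_c·(T_c,out − T_c,in)
T_c,out = -54.7 + 37339/(204 × 2.24) = 27.012 °C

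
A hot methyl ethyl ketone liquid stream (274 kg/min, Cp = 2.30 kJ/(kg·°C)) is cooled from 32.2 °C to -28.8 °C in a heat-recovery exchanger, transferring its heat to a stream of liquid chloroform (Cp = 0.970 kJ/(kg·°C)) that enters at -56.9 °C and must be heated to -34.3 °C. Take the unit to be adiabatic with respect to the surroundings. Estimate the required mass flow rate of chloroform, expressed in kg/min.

ṁ_c = 1750 kg/min

Heat released by hot stream: Q = 274 × 2.30 × (32.2 − -28.8) = 38442 kJ/min
Energy balance on cold side (adiabatic exchanger): Q = ṁ_c·Cp_c·(T_c,out − T_c,in)
ṁ_c = 38442 / [0.970 × (-34.3 − -56.9)] = 1753.6 kg/min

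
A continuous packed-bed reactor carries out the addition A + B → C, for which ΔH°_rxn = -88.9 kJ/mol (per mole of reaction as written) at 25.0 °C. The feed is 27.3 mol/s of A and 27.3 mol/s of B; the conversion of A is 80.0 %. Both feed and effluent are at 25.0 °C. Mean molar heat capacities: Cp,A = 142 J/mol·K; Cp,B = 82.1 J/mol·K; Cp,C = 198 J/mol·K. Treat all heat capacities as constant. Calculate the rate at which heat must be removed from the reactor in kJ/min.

Q_out = 116000 kJ/min

Extent of reaction ξ = 0.800 × 27.3 = 21.84 mol/s
Reaction term: ξ·ΔH°_rxn = 21.84 × -88.9 = -1941.6 kJ/s
Q = ΔH = -1941.6 kJ/s = -1941.6 kW
Heat removed = 116490 kJ/min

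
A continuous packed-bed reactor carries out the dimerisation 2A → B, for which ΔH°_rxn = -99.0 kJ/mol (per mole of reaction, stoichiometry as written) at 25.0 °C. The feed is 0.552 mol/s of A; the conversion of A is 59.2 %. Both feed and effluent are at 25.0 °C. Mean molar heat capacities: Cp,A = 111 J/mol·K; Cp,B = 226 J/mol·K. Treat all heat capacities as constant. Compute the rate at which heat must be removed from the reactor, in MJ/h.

Extent of reaction ξ = 0.592 × 0.552 / 2 = 0.16339 mol/s
Reaction term: ξ·ΔH°_rxn = 0.16339 × -99.0 = -16.176 kJ/s
Q = ΔH = -16.176 kJ/s = -16.176 kW
Heat removed = 58.233 MJ/h

Q_out = 58.2 MJ/h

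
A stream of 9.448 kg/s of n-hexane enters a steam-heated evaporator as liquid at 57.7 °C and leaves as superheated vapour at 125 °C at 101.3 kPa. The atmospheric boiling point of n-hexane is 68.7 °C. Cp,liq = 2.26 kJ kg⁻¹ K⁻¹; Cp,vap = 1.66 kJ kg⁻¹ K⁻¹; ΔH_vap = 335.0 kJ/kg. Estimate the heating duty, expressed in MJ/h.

liquid 57.7→68.7 °C: 24.86 kJ/kg
vaporisation at 68.7 °C: 335 kJ/kg
vapour 68.7→125 °C: 93.458 kJ/kg
Δh = 24.86 + 335 + 93.458 = 453.32 kJ/kg
Q = ṁ·Δh = 9.448 kg/s × 453.32 kJ/kg = 4282.9 kJ/s
|Q| = 4282.9 kW = 15419 MJ/h

Q = 15400 MJ/h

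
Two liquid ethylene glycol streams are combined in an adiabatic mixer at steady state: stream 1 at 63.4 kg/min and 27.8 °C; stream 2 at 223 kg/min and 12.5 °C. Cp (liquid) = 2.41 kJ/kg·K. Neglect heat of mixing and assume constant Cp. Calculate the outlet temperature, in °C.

Energy balance with Q = 0: Σ ṁᵢCp,ᵢ(T_out − Tᵢ) = 0
T_out = Σ ṁᵢCp,ᵢTᵢ / Σ ṁᵢCp,ᵢ
      = 10966 / 690.22 = 15.887 °C

T_out = 15.9 °C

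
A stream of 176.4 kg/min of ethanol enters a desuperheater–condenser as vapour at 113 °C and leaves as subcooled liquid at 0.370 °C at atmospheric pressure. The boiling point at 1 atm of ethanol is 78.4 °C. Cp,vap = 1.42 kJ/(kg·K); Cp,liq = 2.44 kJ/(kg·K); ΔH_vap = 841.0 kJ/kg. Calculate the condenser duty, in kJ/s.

vapour 113→78.4 °C: -49.132 kJ/kg
condensation at 78.4 °C: -841 kJ/kg
liquid 78.4→0.370 °C: -190.39 kJ/kg
Δh = -49.132 + -841 + -190.39 = -1080.5 kJ/kg
Q = ṁ·Δh = 176.4 kg/min × -1080.5 kJ/kg = -190600 kJ/min
|Q| = 3176.7 kW

Q_c = 3180 kJ/s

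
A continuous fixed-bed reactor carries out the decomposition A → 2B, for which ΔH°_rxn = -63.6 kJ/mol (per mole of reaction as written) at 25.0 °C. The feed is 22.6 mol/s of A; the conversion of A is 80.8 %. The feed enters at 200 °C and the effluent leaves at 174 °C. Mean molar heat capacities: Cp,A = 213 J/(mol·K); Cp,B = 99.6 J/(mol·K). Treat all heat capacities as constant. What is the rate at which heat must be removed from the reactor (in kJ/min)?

Extent of reaction ξ = 0.808 × 22.6 = 18.261 mol/s
Reaction term: ξ·ΔH°_rxn = 18.261 × -63.6 = -1161.4 kJ/s
Sensible, feed 200→25 °C: -842.41 kJ/s
Outlet flows (mol/s): A 4.3392, B 36.522
Sensible, products 25→174 °C: 679.71 kJ/s
Q = ΔH = -1324.1 kJ/s = -1324.1 kW
Heat removed = 79446 kJ/min

Q_out = 79400 kJ/min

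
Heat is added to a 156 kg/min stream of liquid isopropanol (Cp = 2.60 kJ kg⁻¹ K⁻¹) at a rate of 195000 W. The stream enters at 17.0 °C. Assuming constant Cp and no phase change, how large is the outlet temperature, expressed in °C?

Q = 195000 W = 11700 kJ/min
ΔT = Q/(ṁ·Cp) = 11700/(156×2.60) = 28.846 K
T_out = 17.0 + 28.846 = 45.846 °C

T_out = 45.8 °C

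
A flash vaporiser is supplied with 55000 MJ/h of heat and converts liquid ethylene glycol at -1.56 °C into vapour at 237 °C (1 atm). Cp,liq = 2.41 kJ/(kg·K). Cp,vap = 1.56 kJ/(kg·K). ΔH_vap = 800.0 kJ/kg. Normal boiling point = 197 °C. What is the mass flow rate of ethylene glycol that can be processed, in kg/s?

ṁ = 11.4 kg/s

Δh = 2.41×(197−-1.56) + 800.0 + 1.56×(237−197) = 1340.9 kJ/kg
Q = 55000 MJ/h = 15278 kJ/s = 15278 kJ/s
ṁ = Q/Δh = 15278 / 1340.9 = 11.393 kg/s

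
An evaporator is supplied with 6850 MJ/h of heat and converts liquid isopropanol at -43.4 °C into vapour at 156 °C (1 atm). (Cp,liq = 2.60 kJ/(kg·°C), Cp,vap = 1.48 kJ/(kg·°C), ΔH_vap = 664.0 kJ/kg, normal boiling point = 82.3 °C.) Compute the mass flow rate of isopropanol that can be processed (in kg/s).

ṁ = 1.73 kg/s

Δh = 2.60×(82.3−-43.4) + 664.0 + 1.48×(156−82.3) = 1099.9 kJ/kg
Q = 6850 MJ/h = 1902.8 kJ/s = 1902.8 kJ/s
ṁ = Q/Δh = 1902.8 / 1099.9 = 1.73 kg/s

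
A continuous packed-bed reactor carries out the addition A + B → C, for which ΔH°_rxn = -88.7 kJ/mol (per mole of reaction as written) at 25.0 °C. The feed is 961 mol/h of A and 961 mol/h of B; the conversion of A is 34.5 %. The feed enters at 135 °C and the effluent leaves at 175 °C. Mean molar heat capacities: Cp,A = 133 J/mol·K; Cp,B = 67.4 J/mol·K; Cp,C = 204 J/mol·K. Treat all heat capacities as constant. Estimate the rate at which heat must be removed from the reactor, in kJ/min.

Extent of reaction ξ = 0.345 × 961 = 331.54 mol/h
Reaction term: ξ·ΔH°_rxn = 331.54 × -88.7 = -29408 kJ/h
Sensible, feed 135→25 °C: -21184 kJ/h
Outlet flows (mol/h): A 629.46, B 629.46, C 331.54
Sensible, products 25→175 °C: 29067 kJ/h
Q = ΔH = -21526 kJ/h = -5.9793 kW
Heat removed = 358.76 kJ/min

Q_out = 359 kJ/min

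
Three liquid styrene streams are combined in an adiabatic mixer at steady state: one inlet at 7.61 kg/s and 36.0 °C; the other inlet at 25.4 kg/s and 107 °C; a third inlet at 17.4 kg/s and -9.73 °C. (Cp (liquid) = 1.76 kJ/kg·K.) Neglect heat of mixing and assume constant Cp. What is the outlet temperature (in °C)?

No heat crosses the boundary, so H_out = H_in.
Σ ṁᵢCp,ᵢTᵢ = 7.61×1.76×36.0 + 25.4×1.76×107 + 17.4×1.76×-9.73 = 4967.5
Σ ṁᵢCp,ᵢ = 7.61×1.76 + 25.4×1.76 + 17.4×1.76 = 88.722
T_out = 4967.5 / 88.722 = 55.99 °C

T_out = 56.0 °C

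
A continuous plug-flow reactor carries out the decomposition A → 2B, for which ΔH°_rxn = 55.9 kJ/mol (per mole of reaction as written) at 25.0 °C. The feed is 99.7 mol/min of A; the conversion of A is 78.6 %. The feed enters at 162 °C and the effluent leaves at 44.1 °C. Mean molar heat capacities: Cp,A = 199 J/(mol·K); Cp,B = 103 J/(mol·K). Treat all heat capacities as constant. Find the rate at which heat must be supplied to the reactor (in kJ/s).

Q_in = 34.2 kJ/s

Extent of reaction ξ = 0.786 × 99.7 = 78.364 mol/min
Reaction term: ξ·ΔH°_rxn = 78.364 × 55.9 = 4380.6 kJ/min
Sensible, feed 162→25 °C: -2718.1 kJ/min
Outlet flows (mol/min): A 21.336, B 156.73
Sensible, products 25→44.1 °C: 389.43 kJ/min
Q = ΔH = 2051.9 kJ/min = 34.198 kW
Heat supplied = 34.198 kJ/s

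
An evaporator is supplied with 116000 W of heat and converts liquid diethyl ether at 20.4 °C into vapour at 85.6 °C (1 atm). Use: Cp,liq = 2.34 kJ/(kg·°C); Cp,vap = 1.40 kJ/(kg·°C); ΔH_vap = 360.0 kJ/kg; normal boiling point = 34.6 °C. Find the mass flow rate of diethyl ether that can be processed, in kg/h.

Δh = 2.34×(34.6−20.4) + 360.0 + 1.40×(85.6−34.6) = 464.63 kJ/kg
Q = 116000 W = 116 kJ/s = 417600 kJ/h
ṁ = Q/Δh = 417600 / 464.63 = 898.78 kg/h

ṁ = 899 kg/h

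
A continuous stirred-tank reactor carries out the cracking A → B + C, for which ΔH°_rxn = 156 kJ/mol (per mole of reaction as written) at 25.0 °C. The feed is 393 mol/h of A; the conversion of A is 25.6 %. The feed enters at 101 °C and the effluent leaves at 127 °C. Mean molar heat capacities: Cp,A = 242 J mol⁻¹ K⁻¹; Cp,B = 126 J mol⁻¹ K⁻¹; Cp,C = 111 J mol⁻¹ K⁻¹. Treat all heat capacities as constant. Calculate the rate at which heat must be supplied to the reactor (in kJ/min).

Q_in = 302 kJ/min

Extent of reaction ξ = 0.256 × 393 = 100.61 mol/h
Reaction term: ξ·ΔH°_rxn = 100.61 × 156 = 15695 kJ/h
Sensible, feed 101→25 °C: -7228.1 kJ/h
Outlet flows (mol/h): A 292.39, B 100.61, C 100.61
Sensible, products 25→127 °C: 9649.5 kJ/h
Q = ΔH = 18116 kJ/h = 5.0323 kW
Heat supplied = 301.94 kJ/min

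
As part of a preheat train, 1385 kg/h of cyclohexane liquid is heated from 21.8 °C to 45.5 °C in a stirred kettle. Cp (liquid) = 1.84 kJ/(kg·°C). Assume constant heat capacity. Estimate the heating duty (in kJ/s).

Q = 16.8 kJ/s

Q = ṁ·Cp·ΔT = 1385 × 1.84 × (45.5 − 21.8) = 60397 kJ/h
Converting: 60397 / 3600 s = 16.777 kW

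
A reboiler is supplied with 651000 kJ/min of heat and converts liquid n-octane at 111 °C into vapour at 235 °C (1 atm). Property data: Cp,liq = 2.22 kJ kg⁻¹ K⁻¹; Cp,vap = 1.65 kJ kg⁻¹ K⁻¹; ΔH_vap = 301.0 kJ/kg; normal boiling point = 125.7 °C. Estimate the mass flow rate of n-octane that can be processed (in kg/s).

ṁ = 21.1 kg/s

Δh = 2.22×(125.7−111) + 301.0 + 1.65×(235−125.7) = 513.98 kJ/kg
Q = 651000 kJ/min = 10850 kJ/s = 10850 kJ/s
ṁ = Q/Δh = 10850 / 513.98 = 21.11 kg/s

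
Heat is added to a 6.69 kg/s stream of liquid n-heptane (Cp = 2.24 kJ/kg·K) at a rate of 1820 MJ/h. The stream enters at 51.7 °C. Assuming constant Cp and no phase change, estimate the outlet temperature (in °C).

T_out = 85.4 °C

Q = 1820 MJ/h = 505.56 kJ/s
ΔT = Q/(ṁ·Cp) = 505.56/(6.69×2.24) = 33.736 K
T_out = 51.7 + 33.736 = 85.436 °C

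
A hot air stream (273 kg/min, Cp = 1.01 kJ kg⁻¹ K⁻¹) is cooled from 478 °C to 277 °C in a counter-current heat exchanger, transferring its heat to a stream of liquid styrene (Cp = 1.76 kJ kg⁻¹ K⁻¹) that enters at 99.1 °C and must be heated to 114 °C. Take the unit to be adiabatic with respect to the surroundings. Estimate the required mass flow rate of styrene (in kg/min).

ṁ_c = 2110 kg/min

Heat released by hot stream: Q = 273 × 1.01 × (478 − 277) = 55422 kJ/min
Energy balance on cold side (adiabatic exchanger): Q = ṁ_c·Cp_c·(T_c,out − T_c,in)
ṁ_c = 55422 / [1.76 × (114 − 99.1)] = 2113.4 kg/min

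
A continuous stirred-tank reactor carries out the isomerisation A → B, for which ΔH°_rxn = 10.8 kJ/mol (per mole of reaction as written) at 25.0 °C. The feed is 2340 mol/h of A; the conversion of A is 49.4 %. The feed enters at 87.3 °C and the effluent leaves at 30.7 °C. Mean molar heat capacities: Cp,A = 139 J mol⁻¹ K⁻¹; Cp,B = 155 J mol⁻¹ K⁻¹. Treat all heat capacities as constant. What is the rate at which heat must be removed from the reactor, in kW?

Q_out = 1.62 kW

Extent of reaction ξ = 0.494 × 2340 = 1156 mol/h
Reaction term: ξ·ΔH°_rxn = 1156 × 10.8 = 12484 kJ/h
Sensible, feed 87.3→25 °C: -20264 kJ/h
Outlet flows (mol/h): A 1184, B 1156
Sensible, products 25→30.7 °C: 1959.4 kJ/h
Q = ΔH = -5819.9 kJ/h = -1.6166 kW
Heat removed = 1.6166 kW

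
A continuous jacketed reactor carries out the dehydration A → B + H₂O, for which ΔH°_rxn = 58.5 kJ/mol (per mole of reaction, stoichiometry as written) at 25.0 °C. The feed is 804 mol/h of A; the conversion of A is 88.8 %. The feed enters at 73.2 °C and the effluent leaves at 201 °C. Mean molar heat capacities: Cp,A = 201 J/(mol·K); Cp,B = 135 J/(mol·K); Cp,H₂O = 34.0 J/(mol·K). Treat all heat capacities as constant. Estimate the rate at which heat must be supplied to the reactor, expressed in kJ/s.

Q_in = 16.2 kJ/s

Extent of reaction ξ = 0.888 × 804 = 713.95 mol/h
Reaction term: ξ·ΔH°_rxn = 713.95 × 58.5 = 41766 kJ/h
Sensible, feed 73.2→25 °C: -7789.3 kJ/h
Outlet flows (mol/h): A 90.048, B 713.95, H₂O 713.95
Sensible, products 25→201 °C: 24421 kJ/h
Q = ΔH = 58398 kJ/h = 16.222 kW
Heat supplied = 16.222 kJ/s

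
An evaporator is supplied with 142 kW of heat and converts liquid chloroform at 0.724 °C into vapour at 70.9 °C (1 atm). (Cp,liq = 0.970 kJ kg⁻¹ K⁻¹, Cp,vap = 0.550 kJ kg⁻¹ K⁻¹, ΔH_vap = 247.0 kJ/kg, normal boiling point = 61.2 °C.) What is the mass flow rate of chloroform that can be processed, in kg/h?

ṁ = 1640 kg/h

Δh = 0.970×(61.2−0.724) + 247.0 + 0.550×(70.9−61.2) = 311 kJ/kg
Q = 142 kW = 142 kJ/s = 511200 kJ/h
ṁ = Q/Δh = 511200 / 311 = 1643.7 kg/h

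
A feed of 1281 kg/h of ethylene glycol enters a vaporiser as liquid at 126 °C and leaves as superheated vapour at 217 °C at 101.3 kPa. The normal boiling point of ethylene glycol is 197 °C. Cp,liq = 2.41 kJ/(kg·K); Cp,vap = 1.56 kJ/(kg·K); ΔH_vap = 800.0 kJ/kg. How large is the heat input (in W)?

liquid 126→197 °C: 171.11 kJ/kg
vaporisation at 197 °C: 800 kJ/kg
vapour 197→217 °C: 31.2 kJ/kg
Δh = 171.11 + 800 + 31.2 = 1002.3 kJ/kg
Q = ṁ·Δh = 1281 kg/h × 1002.3 kJ/kg = 1.284e+06 kJ/h
|Q| = 356.66 kW = 356660 W

Q = 357000 W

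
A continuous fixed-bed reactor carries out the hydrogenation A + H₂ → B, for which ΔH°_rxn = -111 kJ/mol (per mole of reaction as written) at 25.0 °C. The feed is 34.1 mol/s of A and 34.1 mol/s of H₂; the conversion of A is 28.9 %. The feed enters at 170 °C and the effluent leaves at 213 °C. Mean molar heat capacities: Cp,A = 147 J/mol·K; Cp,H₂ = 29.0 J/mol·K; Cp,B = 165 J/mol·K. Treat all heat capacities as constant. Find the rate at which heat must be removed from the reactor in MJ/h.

Extent of reaction ξ = 0.289 × 34.1 = 9.8549 mol/s
Reaction term: ξ·ΔH°_rxn = 9.8549 × -111 = -1093.9 kJ/s
Sensible, feed 170→25 °C: -870.23 kJ/s
Outlet flows (mol/s): A 24.245, H₂ 24.245, B 9.8549
Sensible, products 25→213 °C: 1107.9 kJ/s
Q = ΔH = -856.21 kJ/s = -856.21 kW
Heat removed = 3082.3 MJ/h

Q_out = 3080 MJ/h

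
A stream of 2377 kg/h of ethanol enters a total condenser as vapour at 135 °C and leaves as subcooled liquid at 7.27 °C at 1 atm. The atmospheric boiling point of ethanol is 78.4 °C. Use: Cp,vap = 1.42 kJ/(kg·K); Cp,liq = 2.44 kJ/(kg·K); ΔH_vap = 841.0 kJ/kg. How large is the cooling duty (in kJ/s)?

Q_c = 723 kJ/s

vapour 135→78.4 °C: -80.372 kJ/kg
condensation at 78.4 °C: -841 kJ/kg
liquid 78.4→7.27 °C: -173.56 kJ/kg
Δh = -80.372 + -841 + -173.56 = -1094.9 kJ/kg
Q = ṁ·Δh = 2377 kg/h × -1094.9 kJ/kg = -2.6026e+06 kJ/h
|Q| = 722.96 kW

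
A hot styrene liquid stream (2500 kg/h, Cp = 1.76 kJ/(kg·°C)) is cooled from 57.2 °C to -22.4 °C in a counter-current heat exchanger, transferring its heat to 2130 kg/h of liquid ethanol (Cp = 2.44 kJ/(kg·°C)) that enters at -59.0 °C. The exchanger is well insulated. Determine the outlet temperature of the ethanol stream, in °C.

Heat released by hot stream: Q = 2500 × 1.76 × (57.2 − -22.4) = 350240 kJ/h
Energy balance on cold side (adiabatic exchanger): Q = ṁ_c·Cp_c·(T_c,out − T_c,in)
T_c,out = -59.0 + 350240/(2130 × 2.44) = 8.3901 °C

T_c,out = 8.39 °C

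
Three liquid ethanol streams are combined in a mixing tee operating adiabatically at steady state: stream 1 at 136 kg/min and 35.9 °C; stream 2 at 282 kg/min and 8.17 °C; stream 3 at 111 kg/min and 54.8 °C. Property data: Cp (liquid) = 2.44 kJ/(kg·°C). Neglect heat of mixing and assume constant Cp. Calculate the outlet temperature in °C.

T_out = 25.1 °C

No heat crosses the boundary, so H_out = H_in.
Σ ṁᵢCp,ᵢTᵢ = 136×2.44×35.9 + 282×2.44×8.17 + 111×2.44×54.8 = 32377
Σ ṁᵢCp,ᵢ = 136×2.44 + 282×2.44 + 111×2.44 = 1290.8
T_out = 32377 / 1290.8 = 25.083 °C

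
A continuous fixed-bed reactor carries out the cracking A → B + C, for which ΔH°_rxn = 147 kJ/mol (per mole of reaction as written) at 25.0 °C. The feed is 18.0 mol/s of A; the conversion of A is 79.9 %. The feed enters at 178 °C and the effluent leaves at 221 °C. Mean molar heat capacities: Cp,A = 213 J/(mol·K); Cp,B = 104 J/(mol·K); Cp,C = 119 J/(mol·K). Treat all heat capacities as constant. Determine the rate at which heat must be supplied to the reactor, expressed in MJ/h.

Extent of reaction ξ = 0.799 × 18.0 = 14.382 mol/s
Reaction term: ξ·ΔH°_rxn = 14.382 × 147 = 2114.2 kJ/s
Sensible, feed 178→25 °C: -586.6 kJ/s
Outlet flows (mol/s): A 3.618, B 14.382, C 14.382
Sensible, products 25→221 °C: 779.65 kJ/s
Q = ΔH = 2307.2 kJ/s = 2307.2 kW
Heat supplied = 8305.9 MJ/h

Q_in = 8310 MJ/h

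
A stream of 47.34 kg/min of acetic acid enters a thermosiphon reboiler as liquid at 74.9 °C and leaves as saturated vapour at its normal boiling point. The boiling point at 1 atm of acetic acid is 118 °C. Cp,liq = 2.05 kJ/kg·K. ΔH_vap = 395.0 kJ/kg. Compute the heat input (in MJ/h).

liquid 74.9→118 °C: 88.355 kJ/kg
vaporisation at 118 °C: 395 kJ/kg
Δh = 88.355 + 395 = 483.35 kJ/kg
Q = ṁ·Δh = 47.34 kg/min × 483.35 kJ/kg = 22882 kJ/min
|Q| = 381.37 kW = 1372.9 MJ/h

Q = 1370 MJ/h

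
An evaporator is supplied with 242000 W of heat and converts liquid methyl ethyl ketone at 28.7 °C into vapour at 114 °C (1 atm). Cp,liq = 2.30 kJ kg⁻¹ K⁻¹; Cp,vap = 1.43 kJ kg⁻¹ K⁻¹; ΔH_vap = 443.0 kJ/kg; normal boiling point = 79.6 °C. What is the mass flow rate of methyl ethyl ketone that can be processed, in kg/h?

Δh = 2.30×(79.6−28.7) + 443.0 + 1.43×(114−79.6) = 609.26 kJ/kg
Q = 242000 W = 242 kJ/s = 871200 kJ/h
ṁ = Q/Δh = 871200 / 609.26 = 1429.9 kg/h

ṁ = 1430 kg/h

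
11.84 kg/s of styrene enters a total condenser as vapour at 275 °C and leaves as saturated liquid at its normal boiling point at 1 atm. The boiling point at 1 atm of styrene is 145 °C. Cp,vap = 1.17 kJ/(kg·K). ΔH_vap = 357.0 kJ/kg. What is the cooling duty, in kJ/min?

Q_c = 362000 kJ/min

vapour 275→145 °C: -152.1 kJ/kg
condensation at 145 °C: -357 kJ/kg
Δh = -152.1 + -357 = -509.1 kJ/kg
Q = ṁ·Δh = 11.84 kg/s × -509.1 kJ/kg = -6027.7 kJ/s
|Q| = 6027.7 kW = 361660 kJ/min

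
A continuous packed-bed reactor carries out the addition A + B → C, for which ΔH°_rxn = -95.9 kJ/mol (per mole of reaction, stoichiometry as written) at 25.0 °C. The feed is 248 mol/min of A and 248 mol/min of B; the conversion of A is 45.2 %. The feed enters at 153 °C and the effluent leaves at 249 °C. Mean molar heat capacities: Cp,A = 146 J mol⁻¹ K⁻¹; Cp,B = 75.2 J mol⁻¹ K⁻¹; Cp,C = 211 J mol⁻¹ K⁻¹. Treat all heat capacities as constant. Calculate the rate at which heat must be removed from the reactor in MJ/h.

Q_out = 344 MJ/h

Extent of reaction ξ = 0.452 × 248 = 112.1 mol/min
Reaction term: ξ·ΔH°_rxn = 112.1 × -95.9 = -10750 kJ/min
Sensible, feed 153→25 °C: -7021.8 kJ/min
Outlet flows (mol/min): A 135.9, B 135.9, C 112.1
Sensible, products 25→249 °C: 12032 kJ/min
Q = ΔH = -5739.8 kJ/min = -95.663 kW
Heat removed = 344.39 MJ/h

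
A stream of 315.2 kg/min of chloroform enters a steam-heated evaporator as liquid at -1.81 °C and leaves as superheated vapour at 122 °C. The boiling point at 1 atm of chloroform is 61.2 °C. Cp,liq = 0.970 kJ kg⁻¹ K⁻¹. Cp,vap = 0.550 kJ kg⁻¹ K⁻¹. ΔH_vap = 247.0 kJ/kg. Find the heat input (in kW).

Q = 1790 kW

liquid -1.81→61.2 °C: 61.12 kJ/kg
vaporisation at 61.2 °C: 247 kJ/kg
vapour 61.2→122 °C: 33.44 kJ/kg
Δh = 61.12 + 247 + 33.44 = 341.56 kJ/kg
Q = ṁ·Δh = 315.2 kg/min × 341.56 kJ/kg = 107660 kJ/min
|Q| = 1794.3 kW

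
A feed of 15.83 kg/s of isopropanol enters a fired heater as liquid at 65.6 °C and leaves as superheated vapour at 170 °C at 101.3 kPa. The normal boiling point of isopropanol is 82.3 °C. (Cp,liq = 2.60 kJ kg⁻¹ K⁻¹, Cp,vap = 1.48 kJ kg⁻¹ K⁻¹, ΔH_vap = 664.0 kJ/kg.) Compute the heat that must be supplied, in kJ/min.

liquid 65.6→82.3 °C: 43.42 kJ/kg
vaporisation at 82.3 °C: 664 kJ/kg
vapour 82.3→170 °C: 129.8 kJ/kg
Δh = 43.42 + 664 + 129.8 = 837.22 kJ/kg
Q = ṁ·Δh = 15.83 kg/s × 837.22 kJ/kg = 13253 kJ/s
|Q| = 13253 kW = 795190 kJ/min

Q = 795000 kJ/min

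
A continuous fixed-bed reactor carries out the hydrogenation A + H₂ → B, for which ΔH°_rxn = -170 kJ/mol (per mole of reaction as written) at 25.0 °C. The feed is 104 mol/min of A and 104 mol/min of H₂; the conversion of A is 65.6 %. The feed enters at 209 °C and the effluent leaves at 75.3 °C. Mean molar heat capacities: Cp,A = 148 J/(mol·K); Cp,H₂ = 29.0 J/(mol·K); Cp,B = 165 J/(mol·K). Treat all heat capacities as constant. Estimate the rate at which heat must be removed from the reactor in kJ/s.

Q_out = 235 kJ/s

Extent of reaction ξ = 0.656 × 104 = 68.224 mol/min
Reaction term: ξ·ΔH°_rxn = 68.224 × -170 = -11598 kJ/min
Sensible, feed 209→25 °C: -3387.1 kJ/min
Outlet flows (mol/min): A 35.776, H₂ 35.776, B 68.224
Sensible, products 25→75.3 °C: 884.74 kJ/min
Q = ΔH = -14100 kJ/min = -235.01 kW
Heat removed = 235.01 kJ/s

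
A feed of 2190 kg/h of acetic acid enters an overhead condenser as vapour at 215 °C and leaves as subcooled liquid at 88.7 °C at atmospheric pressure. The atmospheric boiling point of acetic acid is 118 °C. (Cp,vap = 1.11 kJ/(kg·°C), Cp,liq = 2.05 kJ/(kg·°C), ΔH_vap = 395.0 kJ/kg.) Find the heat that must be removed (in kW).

Q_c = 342 kW

vapour 215→118 °C: -107.67 kJ/kg
condensation at 118 °C: -395 kJ/kg
liquid 118→88.7 °C: -60.065 kJ/kg
Δh = -107.67 + -395 + -60.065 = -562.74 kJ/kg
Q = ṁ·Δh = 2190 kg/h × -562.74 kJ/kg = -1.2324e+06 kJ/h
|Q| = 342.33 kW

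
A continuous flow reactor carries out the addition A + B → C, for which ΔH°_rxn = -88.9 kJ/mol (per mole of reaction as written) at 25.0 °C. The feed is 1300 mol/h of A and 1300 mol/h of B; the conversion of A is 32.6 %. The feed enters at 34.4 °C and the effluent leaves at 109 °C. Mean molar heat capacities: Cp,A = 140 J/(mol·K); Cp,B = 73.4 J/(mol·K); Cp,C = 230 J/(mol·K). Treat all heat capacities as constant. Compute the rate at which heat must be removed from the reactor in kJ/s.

Q_out = 4.55 kJ/s

Extent of reaction ξ = 0.326 × 1300 = 423.8 mol/h
Reaction term: ξ·ΔH°_rxn = 423.8 × -88.9 = -37676 kJ/h
Sensible, feed 34.4→25 °C: -2607.7 kJ/h
Outlet flows (mol/h): A 876.2, B 876.2, C 423.8
Sensible, products 25→109 °C: 23894 kJ/h
Q = ΔH = -16389 kJ/h = -4.5526 kW
Heat removed = 4.5526 kJ/s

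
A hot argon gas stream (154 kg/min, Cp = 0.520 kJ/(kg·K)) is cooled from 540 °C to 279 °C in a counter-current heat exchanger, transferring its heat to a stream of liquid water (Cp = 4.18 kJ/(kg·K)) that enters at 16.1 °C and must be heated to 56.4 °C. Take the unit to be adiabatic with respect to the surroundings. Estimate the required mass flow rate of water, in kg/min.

Heat released by hot stream: Q = 154 × 0.520 × (540 − 279) = 20901 kJ/min
Energy balance on cold side (adiabatic exchanger): Q = ṁ_c·Cp_c·(T_c,out − T_c,in)
ṁ_c = 20901 / [4.18 × (56.4 − 16.1)] = 124.07 kg/min

ṁ_c = 124 kg/min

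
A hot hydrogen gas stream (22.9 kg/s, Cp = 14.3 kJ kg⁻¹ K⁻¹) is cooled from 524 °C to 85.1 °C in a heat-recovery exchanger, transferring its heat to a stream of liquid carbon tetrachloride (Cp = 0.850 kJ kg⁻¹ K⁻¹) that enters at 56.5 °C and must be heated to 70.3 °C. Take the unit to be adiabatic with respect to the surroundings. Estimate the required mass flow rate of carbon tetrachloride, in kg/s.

Heat released by hot stream: Q = 22.9 × 14.3 × (524 − 85.1) = 143730 kJ/s
Energy balance on cold side (adiabatic exchanger): Q = ṁ_c·Cp_c·(T_c,out − T_c,in)
ṁ_c = 143730 / [0.850 × (70.3 − 56.5)] = 12253 kg/s

ṁ_c = 12300 kg/s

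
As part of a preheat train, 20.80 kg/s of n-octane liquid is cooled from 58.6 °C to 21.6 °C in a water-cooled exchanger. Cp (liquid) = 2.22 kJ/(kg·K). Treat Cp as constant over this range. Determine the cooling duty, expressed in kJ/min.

Q = ṁ·Cp·ΔT = 20.80 × 2.22 × (21.6 − 58.6) = -1708.5 kJ/s
Cooling duty = 102510 kJ/min

Q_c = 103000 kJ/min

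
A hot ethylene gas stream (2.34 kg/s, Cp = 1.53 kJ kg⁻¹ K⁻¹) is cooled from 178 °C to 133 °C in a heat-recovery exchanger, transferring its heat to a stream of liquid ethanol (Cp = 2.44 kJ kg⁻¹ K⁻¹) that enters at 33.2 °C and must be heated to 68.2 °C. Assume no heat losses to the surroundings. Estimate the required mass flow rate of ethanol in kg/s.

Heat released by hot stream: Q = 2.34 × 1.53 × (178 − 133) = 161.11 kJ/s
Energy balance on cold side (adiabatic exchanger): Q = ṁ_c·Cp_c·(T_c,out − T_c,in)
ṁ_c = 161.11 / [2.44 × (68.2 − 33.2)] = 1.8865 kg/s

ṁ_c = 1.89 kg/s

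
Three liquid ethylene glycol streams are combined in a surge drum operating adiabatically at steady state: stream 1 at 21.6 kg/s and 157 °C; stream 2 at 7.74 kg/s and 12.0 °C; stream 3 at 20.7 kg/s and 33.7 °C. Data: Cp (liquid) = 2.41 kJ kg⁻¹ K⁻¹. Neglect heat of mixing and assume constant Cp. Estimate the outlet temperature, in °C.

T_out = 83.6 °C

Adiabatic, steady state ⇒ Σ ṁᵢCp,ᵢ(T_out − Tᵢ) = 0
T_out = Σ ṁᵢCp,ᵢTᵢ / Σ ṁᵢCp,ᵢ
      = 10078 / 120.6 = 83.567 °C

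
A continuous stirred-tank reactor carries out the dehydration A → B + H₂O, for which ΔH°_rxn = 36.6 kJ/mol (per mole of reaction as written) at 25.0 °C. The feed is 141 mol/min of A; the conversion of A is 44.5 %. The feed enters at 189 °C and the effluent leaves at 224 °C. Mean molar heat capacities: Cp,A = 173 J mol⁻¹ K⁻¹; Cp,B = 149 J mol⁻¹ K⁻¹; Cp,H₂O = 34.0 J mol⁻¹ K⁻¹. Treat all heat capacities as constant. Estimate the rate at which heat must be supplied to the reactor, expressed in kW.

Q_in = 54.6 kW

Extent of reaction ξ = 0.445 × 141 = 62.745 mol/min
Reaction term: ξ·ΔH°_rxn = 62.745 × 36.6 = 2296.5 kJ/min
Sensible, feed 189→25 °C: -4000.5 kJ/min
Outlet flows (mol/min): A 78.255, B 62.745, H₂O 62.745
Sensible, products 25→224 °C: 4979.1 kJ/min
Q = ΔH = 3275.1 kJ/min = 54.585 kW
Heat supplied = 54.585 kW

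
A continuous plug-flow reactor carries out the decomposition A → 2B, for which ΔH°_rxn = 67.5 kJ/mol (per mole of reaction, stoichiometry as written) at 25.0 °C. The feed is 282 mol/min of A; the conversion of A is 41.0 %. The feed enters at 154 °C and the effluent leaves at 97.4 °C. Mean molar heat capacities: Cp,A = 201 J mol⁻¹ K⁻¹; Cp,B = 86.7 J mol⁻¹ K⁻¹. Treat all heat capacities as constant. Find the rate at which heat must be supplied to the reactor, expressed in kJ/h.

Extent of reaction ξ = 0.410 × 282 = 115.62 mol/min
Reaction term: ξ·ΔH°_rxn = 115.62 × 67.5 = 7804.3 kJ/min
Sensible, feed 154→25 °C: -7312 kJ/min
Outlet flows (mol/min): A 166.38, B 231.24
Sensible, products 25→97.4 °C: 3872.7 kJ/min
Q = ΔH = 4365.1 kJ/min = 72.752 kW
Heat supplied = 261910 kJ/h

Q_in = 262000 kJ/h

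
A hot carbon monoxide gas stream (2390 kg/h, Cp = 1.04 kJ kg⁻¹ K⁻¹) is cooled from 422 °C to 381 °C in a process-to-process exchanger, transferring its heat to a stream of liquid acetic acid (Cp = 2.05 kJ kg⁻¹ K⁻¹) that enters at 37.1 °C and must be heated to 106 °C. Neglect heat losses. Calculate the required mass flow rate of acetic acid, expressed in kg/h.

Heat released by hot stream: Q = 2390 × 1.04 × (422 − 381) = 101910 kJ/h
Energy balance on cold side (adiabatic exchanger): Q = ṁ_c·Cp_c·(T_c,out − T_c,in)
ṁ_c = 101910 / [2.05 × (106 − 37.1)] = 721.51 kg/h

ṁ_c = 722 kg/h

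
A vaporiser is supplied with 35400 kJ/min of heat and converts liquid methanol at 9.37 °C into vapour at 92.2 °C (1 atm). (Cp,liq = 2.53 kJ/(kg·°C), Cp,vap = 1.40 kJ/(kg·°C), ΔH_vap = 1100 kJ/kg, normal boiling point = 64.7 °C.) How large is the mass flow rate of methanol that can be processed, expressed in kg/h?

ṁ = 1660 kg/h

Δh = 2.53×(64.7−9.37) + 1100 + 1.40×(92.2−64.7) = 1278.5 kJ/kg
Q = 35400 kJ/min = 590 kJ/s = 2.124e+06 kJ/h
ṁ = Q/Δh = 2.124e+06 / 1278.5 = 1661.3 kg/h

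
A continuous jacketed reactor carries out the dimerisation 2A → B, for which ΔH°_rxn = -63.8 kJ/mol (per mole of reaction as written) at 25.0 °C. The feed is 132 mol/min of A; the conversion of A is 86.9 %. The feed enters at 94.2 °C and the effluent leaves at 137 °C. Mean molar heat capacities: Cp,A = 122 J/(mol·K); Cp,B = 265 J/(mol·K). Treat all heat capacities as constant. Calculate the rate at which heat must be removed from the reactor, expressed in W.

Q_out = 47300 W

Extent of reaction ξ = 0.869 × 132 / 2 = 57.354 mol/min
Reaction term: ξ·ΔH°_rxn = 57.354 × -63.8 = -3659.2 kJ/min
Sensible, feed 94.2→25 °C: -1114.4 kJ/min
Outlet flows (mol/min): A 17.292, B 57.354
Sensible, products 25→137 °C: 1938.5 kJ/min
Q = ΔH = -2835 kJ/min = -47.251 kW
Heat removed = 47251 W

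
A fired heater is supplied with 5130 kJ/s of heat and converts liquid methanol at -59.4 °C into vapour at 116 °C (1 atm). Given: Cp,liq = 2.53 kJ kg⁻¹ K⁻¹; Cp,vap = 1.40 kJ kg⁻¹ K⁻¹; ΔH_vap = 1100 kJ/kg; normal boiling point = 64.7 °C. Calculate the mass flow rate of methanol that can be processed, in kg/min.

ṁ = 207 kg/min

Δh = 2.53×(64.7−-59.4) + 1100 + 1.40×(116−64.7) = 1485.8 kJ/kg
Q = 5130 kJ/s = 5130 kJ/s = 307800 kJ/min
ṁ = Q/Δh = 307800 / 1485.8 = 207.16 kg/min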